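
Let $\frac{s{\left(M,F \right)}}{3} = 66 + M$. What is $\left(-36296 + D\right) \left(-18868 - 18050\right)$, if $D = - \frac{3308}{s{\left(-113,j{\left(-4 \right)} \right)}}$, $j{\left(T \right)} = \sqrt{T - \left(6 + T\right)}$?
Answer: $\frac{62938150968}{47} \approx 1.3391 \cdot 10^{9}$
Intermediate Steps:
$j{\left(T \right)} = i \sqrt{6}$ ($j{\left(T \right)} = \sqrt{-6} = i \sqrt{6}$)
$s{\left(M,F \right)} = 198 + 3 M$ ($s{\left(M,F \right)} = 3 \left(66 + M\right) = 198 + 3 M$)
$D = \frac{3308}{141}$ ($D = - \frac{3308}{198 + 3 \left(-113\right)} = - \frac{3308}{198 - 339} = - \frac{3308}{-141} = \left(-3308\right) \left(- \frac{1}{141}\right) = \frac{3308}{141} \approx 23.461$)
$\left(-36296 + D\right) \left(-18868 - 18050\right) = \left(-36296 + \frac{3308}{141}\right) \left(-18868 - 18050\right) = \left(- \frac{5114428}{141}\right) \left(-36918\right) = \frac{62938150968}{47}$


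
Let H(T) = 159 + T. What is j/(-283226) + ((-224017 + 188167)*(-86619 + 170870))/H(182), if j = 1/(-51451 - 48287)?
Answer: -85321405007823799459/9632702622708 ≈ -8.8575e+6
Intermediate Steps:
j = -1/99738 (j = 1/(-99738) = -1/99738 ≈ -1.0026e-5)
j/(-283226) + ((-224017 + 188167)*(-86619 + 170870))/H(182) = -1/99738/(-283226) + ((-224017 + 188167)*(-86619 + 170870))/(159 + 182) = -1/99738*(-1/283226) - 35850*84251/341 = 1/28248394788 - 3020398350*1/341 = 1/28248394788 - 3020398350/341 = -85321405007823799459/9632702622708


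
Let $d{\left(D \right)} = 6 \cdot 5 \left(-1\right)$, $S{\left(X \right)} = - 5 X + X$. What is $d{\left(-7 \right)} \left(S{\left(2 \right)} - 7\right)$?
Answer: $450$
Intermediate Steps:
$S{\left(X \right)} = - 4 X$
$d{\left(D \right)} = -30$ ($d{\left(D \right)} = 30 \left(-1\right) = -30$)
$d{\left(-7 \right)} \left(S{\left(2 \right)} - 7\right) = - 30 \left(\left(-4\right) 2 - 7\right) = - 30 \left(-8 - 7\right) = \left(-30\right) \left(-15\right) = 450$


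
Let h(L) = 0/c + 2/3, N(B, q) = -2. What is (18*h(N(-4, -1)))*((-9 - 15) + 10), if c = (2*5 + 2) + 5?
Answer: -168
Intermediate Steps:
c = 17 (c = (10 + 2) + 5 = 12 + 5 = 17)
h(L) = ⅔ (h(L) = 0/17 + 2/3 = 0*(1/17) + 2*(⅓) = 0 + ⅔ = ⅔)
(18*h(N(-4, -1)))*((-9 - 15) + 10) = (18*(⅔))*((-9 - 15) + 10) = 12*(-24 + 10) = 12*(-14) = -168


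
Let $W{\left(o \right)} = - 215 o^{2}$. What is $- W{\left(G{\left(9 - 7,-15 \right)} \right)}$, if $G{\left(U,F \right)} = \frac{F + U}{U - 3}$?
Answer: $36335$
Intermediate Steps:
$G{\left(U,F \right)} = \frac{F + U}{-3 + U}$
$- W{\left(G{\left(9 - 7,-15 \right)} \right)} = - \left(-215\right) \left(\frac{-15 + \left(9 - 7\right)}{-3 + \left(9 - 7\right)}\right)^{2} = - \left(-215\right) \left(\frac{-15 + 2}{-3 + 2}\right)^{2} = - \left(-215\right) \left(\frac{1}{-1} \left(-13\right)\right)^{2} = - \left(-215\right) \left(\left(-1\right) \left(-13\right)\right)^{2} = - \left(-215\right) 13^{2} = - \left(-215\right) 169 = \left(-1\right) \left(-36335\right) = 36335$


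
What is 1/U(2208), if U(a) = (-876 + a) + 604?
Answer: 1/1936 ≈ 0.00051653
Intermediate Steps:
U(a) = -272 + a
1/U(2208) = 1/(-272 + 2208) = 1/1936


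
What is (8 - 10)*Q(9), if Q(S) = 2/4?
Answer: -1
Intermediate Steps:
Q(S) = 1/2 (Q(S) = 2*(1/4) = 1/2)
(8 - 10)*Q(9) = (8 - 10)*(1/2) = -2*1/2 = -1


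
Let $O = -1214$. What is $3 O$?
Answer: $-3642$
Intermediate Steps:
$3 O = 3 \left(-1214\right) = -3642$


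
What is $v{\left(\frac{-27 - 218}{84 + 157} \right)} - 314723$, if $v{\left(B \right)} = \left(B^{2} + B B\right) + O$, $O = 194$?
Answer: $- \frac{18268038799}{58081} \approx -3.1453 \cdot 10^{5}$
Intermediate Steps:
$v{\left(B \right)} = 194 + 2 B^{2}$ ($v{\left(B \right)} = \left(B^{2} + B B\right) + 194 = \left(B^{2} + B^{2}\right) + 194 = 2 B^{2} + 194 = 194 + 2 B^{2}$)
$v{\left(\frac{-27 - 218}{84 + 157} \right)} - 314723 = \left(194 + 2 \left(\frac{-27 - 218}{84 + 157}\right)^{2}\right) - 314723 = \left(194 + 2 \left(- \frac{245}{241}\right)^{2}\right) - 314723 = \left(194 + 2 \cdot \frac{60025}{58081}\right) - 314723 = \left(194 + \frac{120050}{58081}\right) - 314723 = \frac{11387764}{58081} - 314723 = - \frac{18268038799}{58081}$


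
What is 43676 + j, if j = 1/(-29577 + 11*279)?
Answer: 1157763407/26508 ≈ 43676.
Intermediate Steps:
j = -1/26508 (j = 1/(-29577 + 3069) = 1/(-26508) = -1/26508 ≈ -3.7724e-5)
43676 + j = 43676 - 1/26508 = 1157763407/26508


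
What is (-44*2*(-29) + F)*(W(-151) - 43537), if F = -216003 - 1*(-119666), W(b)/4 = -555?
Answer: 4291320245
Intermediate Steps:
W(b) = -2220 (W(b) = 4*(-555) = -2220)
F = -96337 (F = -216003 + 119666 = -96337)
(-44*2*(-29) + F)*(W(-151) - 43537) = (-44*2*(-29) - 96337)*(-2220 - 43537) = (-88*(-29) - 96337)*(-45757) = (2552 - 96337)*(-45757) = -93785*(-45757) = 4291320245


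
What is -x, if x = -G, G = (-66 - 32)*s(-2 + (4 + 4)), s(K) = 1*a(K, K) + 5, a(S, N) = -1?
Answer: -392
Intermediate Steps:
s(K) = 4 (s(K) = 1*(-1) + 5 = -1 + 5 = 4)
G = -392 (G = (-66 - 32)*4 = -98*4 = -392)
x = 392 (x = -1*(-392) = 392)
-x = -1*392 = -392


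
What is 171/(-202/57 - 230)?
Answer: -9747/13312 ≈ -0.73220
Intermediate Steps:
171/(-202/57 - 230) = 171/(-13312/57) = -57/13312*171 = -9747/13312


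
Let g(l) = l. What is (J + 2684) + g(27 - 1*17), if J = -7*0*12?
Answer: 2694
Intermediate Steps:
J = 0 (J = 0*12 = 0)
(J + 2684) + g(27 - 1*17) = (0 + 2684) + (27 - 1*17) = 2684 + (27 - 17) = 2684 + 10 = 2694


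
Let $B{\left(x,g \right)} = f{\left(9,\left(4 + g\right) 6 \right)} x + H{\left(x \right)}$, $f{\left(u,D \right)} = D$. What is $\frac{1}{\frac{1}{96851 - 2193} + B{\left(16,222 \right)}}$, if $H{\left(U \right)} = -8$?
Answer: $\frac{94658}{2052942705} \approx 4.6108 \cdot 10^{-5}$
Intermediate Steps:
$B{\left(x,g \right)} = -8 + x \left(24 + 6 g\right)$ ($B{\left(x,g \right)} = \left(4 + g\right) 6 x - 8 = \left(24 + 6 g\right) x - 8 = x \left(24 + 6 g\right) - 8 = -8 + x \left(24 + 6 g\right)$)
$\frac{1}{\frac{1}{96851 - 2193} + B{\left(16,222 \right)}} = \frac{1}{\frac{1}{96851 - 2193} - \left(8 - 96 \left(4 + 222\right)\right)} = \frac{1}{\frac{1}{94658} - \left(8 - 21696\right)} = \frac{1}{\frac{1}{94658} + \left(-8 + 21696\right)} = \frac{1}{\frac{1}{94658} + 21688} = \frac{1}{\frac{2052942705}{94658}} = \frac{94658}{2052942705}$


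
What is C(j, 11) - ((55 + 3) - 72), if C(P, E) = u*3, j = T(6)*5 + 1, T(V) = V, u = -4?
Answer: 2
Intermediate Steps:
j = 31 (j = 6*5 + 1 = 30 + 1 = 31)
C(P, E) = -12 (C(P, E) = -4*3 = -12)
C(j, 11) - ((55 + 3) - 72) = -12 - ((55 + 3) - 72) = -12 - (58 - 72) = -12 - 1*(-14) = -12 + 14 = 2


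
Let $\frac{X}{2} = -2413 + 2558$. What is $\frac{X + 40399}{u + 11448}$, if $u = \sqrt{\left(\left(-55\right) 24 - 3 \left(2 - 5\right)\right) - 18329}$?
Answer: $\frac{58225959}{16384543} - \frac{40689 i \sqrt{4910}}{65538172} \approx 3.5537 - 0.043503 i$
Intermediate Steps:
$u = 2 i \sqrt{4910}$ ($u = \sqrt{\left(-1320 - -9\right) - 18329} = \sqrt{\left(-1320 + 9\right) - 18329} = \sqrt{-1311 - 18329} = \sqrt{-19640} = 2 i \sqrt{4910} \approx 140.14 i$)
$X = 290$ ($X = 2 \left(-2413 + 2558\right) = 2 \cdot 145 = 290$)
$\frac{X + 40399}{u + 11448} = \frac{290 + 40399}{2 i \sqrt{4910} + 11448} = \frac{40689}{11448 + 2 i \sqrt{4910}}$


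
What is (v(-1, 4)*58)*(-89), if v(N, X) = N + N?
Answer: 10324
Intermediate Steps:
v(N, X) = 2*N
(v(-1, 4)*58)*(-89) = ((2*(-1))*58)*(-89) = -2*58*(-89) = -116*(-89) = 10324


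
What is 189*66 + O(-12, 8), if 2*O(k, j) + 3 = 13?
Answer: 12479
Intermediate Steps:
O(k, j) = 5 (O(k, j) = -3/2 + (½)*13 = -3/2 + 13/2 = 5)
189*66 + O(-12, 8) = 189*66 + 5 = 12474 + 5 = 12479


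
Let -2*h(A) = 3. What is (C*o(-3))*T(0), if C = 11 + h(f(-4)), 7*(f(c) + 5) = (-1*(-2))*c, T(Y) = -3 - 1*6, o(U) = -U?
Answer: -513/2 ≈ -256.50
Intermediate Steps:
T(Y) = -9 (T(Y) = -3 - 6 = -9)
f(c) = -5 + 2*c/7 (f(c) = -5 + ((-1*(-2))*c)/7 = -5 + (2*c)/7 = -5 + 2*c/7)
h(A) = -3/2 (h(A) = -1/2*3 = -3/2)
C = 19/2 (C = 11 - 3/2 = 19/2 ≈ 9.5000)
(C*o(-3))*T(0) = (19*(-1*(-3))/2)*(-9) = ((19/2)*3)*(-9) = (57/2)*(-9) = -513/2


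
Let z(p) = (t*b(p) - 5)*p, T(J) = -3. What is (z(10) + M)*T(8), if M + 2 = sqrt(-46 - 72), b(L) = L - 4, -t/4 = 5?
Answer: 3756 - 3*I*sqrt(118) ≈ 3756.0 - 32.588*I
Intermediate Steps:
t = -20 (t = -4*5 = -20)
b(L) = -4 + L
M = -2 + I*sqrt(118) (M = -2 + sqrt(-46 - 72) = -2 + sqrt(-118) = -2 + I*sqrt(118) ≈ -2.0 + 10.863*I)
z(p) = p*(75 - 20*p) (z(p) = (-20*(-4 + p) - 5)*p = ((80 - 20*p) - 5)*p = (75 - 20*p)*p = p*(75 - 20*p))
(z(10) + M)*T(8) = (5*10*(15 - 4*10) + (-2 + I*sqrt(118)))*(-3) = (5*10*(15 - 40) + (-2 + I*sqrt(118)))*(-3) = (5*10*(-25) + (-2 + I*sqrt(118)))*(-3) = (-1250 + (-2 + I*sqrt(118)))*(-3) = (-1252 + I*sqrt(118))*(-3) = 3756 - 3*I*sqrt(118)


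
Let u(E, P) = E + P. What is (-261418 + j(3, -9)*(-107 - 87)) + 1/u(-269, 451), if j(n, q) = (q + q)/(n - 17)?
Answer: -6803353/26 ≈ -2.6167e+5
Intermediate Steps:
j(n, q) = 2*q/(-17 + n) (j(n, q) = (2*q)/(-17 + n) = 2*q/(-17 + n))
(-261418 + j(3, -9)*(-107 - 87)) + 1/u(-269, 451) = (-261418 + (2*(-9)/(-17 + 3))*(-107 - 87)) + 1/(-269 + 451) = (-261418 + (2*(-9)/(-14))*(-194)) + 1/182 = (-261418 + (2*(-9)*(-1/14))*(-194)) + 1/182 = (-261418 + (9/7)*(-194)) + 1/182 = (-261418 - 1746/7) + 1/182 = -1831672/7 + 1/182 = -6803353/26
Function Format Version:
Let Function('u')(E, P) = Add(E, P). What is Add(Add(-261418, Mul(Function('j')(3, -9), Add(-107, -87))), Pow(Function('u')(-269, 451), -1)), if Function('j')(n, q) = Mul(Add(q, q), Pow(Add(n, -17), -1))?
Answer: Rational(-6803353, 26) ≈ -2.6167e+5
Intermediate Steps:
Function('j')(n, q) = Mul(2, q, Pow(Add(-17, n), -1)) (Function('j')(n, q) = Mul(Mul(2, q), Pow(Add(-17, n), -1)) = Mul(2, q, Pow(Add(-17, n), -1)))
Add(Add(-261418, Mul(Function('j')(3, -9), Add(-107, -87))), Pow(Function('u')(-269, 451), -1)) = Add(Add(-261418, Mul(Mul(2, -9, Pow(Add(-17, 3), -1)), Add(-107, -87))), Pow(Add(-269, 451), -1)) = Add(Add(-261418, Mul(Mul(2, -9, Pow(-14, -1)), -194)), Pow(182, -1)) = Add(Add(-261418, Mul(Mul(2, -9, Rational(-1, 14)), -194)), Rational(1, 182)) = Add(Add(-261418, Mul(Rational(9, 7), -194)), Rational(1, 182)) = Add(Add(-261418, Rational(-1746, 7)), Rational(1, 182)) = Add(Rational(-1831672, 7), Rational(1, 182)) = Rational(-6803353, 26)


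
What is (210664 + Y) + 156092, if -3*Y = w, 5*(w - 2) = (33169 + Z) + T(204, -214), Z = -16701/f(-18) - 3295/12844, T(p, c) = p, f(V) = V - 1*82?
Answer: 438926862041/1204125 ≈ 3.6452e+5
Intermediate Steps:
f(V) = -82 + V (f(V) = V - 82 = -82 + V)
Z = 13386134/80275 (Z = -16701/(-82 - 18) - 3295/12844 = -16701/(-100) - 3295*1/12844 = -16701*(-1/100) - 3295/12844 = 16701/100 - 3295/12844 = 13386134/80275 ≈ 166.75)
w = 2693206459/401375 (w = 2 + ((33169 + 13386134/80275) + 204)/5 = 2 + (2676027609/80275 + 204)/5 = 2 + (⅕)*(2692403709/80275) = 2 + 2692403709/401375 = 2693206459/401375 ≈ 6710.0)
Y = -2693206459/1204125 (Y = -⅓*2693206459/401375 = -2693206459/1204125 ≈ -2236.6)
(210664 + Y) + 156092 = (210664 - 2693206459/1204125) + 156092 = 250972582541/1204125 + 156092 = 438926862041/1204125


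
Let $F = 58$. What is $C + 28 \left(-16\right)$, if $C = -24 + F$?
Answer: $-414$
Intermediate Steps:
$C = 34$ ($C = -24 + 58 = 34$)
$C + 28 \left(-16\right) = 34 + 28 \left(-16\right) = 34 - 448 = -414$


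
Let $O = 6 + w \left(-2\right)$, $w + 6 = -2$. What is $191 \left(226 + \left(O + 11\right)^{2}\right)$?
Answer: $251165$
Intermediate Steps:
$w = -8$ ($w = -6 - 2 = -8$)
$O = 22$ ($O = 6 - -16 = 6 + 16 = 22$)
$191 \left(226 + \left(O + 11\right)^{2}\right) = 191 \left(226 + \left(22 + 11\right)^{2}\right) = 191 \left(226 + 33^{2}\right) = 191 \left(226 + 1089\right) = 191 \cdot 1315 = 251165$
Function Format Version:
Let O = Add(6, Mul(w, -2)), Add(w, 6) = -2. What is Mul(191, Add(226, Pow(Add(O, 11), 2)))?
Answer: 251165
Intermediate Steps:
w = -8 (w = Add(-6, -2) = -8)
O = 22 (O = Add(6, Mul(-8, -2)) = Add(6, 16) = 22)
Mul(191, Add(226, Pow(Add(O, 11), 2))) = Mul(191, Add(226, Pow(Add(22, 11), 2))) = Mul(191, Add(226, Pow(33, 2))) = Mul(191, Add(226, 1089)) = Mul(191, 1315) = 251165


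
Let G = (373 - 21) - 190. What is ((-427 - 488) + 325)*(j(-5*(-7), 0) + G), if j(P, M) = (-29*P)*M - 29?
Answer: -78470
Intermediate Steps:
G = 162 (G = 352 - 190 = 162)
j(P, M) = -29 - 29*M*P (j(P, M) = -29*M*P - 29 = -29 - 29*M*P)
((-427 - 488) + 325)*(j(-5*(-7), 0) + G) = ((-427 - 488) + 325)*((-29 - 29*0*(-5*(-7))) + 162) = (-915 + 325)*((-29 - 29*0*35) + 162) = -590*((-29 + 0) + 162) = -590*(-29 + 162) = -590*133 = -78470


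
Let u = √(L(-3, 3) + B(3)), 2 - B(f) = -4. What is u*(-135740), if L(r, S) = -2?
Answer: -271480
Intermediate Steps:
B(f) = 6 (B(f) = 2 - 1*(-4) = 2 + 4 = 6)
u = 2 (u = √(-2 + 6) = √4 = 2)
u*(-135740) = 2*(-135740) = -271480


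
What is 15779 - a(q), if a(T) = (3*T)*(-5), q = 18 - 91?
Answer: 14684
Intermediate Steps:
q = -73
a(T) = -15*T
15779 - a(q) = 15779 - (-15)*(-73) = 15779 - 1*1095 = 15779 - 1095 = 14684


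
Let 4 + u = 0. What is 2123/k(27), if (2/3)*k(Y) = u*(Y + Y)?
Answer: -2123/324 ≈ -6.5525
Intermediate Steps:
u = -4 (u = -4 + 0 = -4)
k(Y) = -12*Y (k(Y) = 3*(-4*(Y + Y))/2 = 3*(-8*Y)/2 = -12*Y)
2123/k(27) = 2123/((-12*27)) = 2123/(-324) = 2123*(-1/324) = -2123/324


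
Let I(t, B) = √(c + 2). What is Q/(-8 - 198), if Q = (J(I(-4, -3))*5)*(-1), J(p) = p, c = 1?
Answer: 5*√3/206 ≈ 0.042040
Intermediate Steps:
I(t, B) = √3 (I(t, B) = √(1 + 2) = √3)
Q = -5*√3 (Q = (√3*5)*(-1) = (5*√3)*(-1) = -5*√3 ≈ -8.6602)
Q/(-8 - 198) = (-5*√3)/(-8 - 198) = (-5*√3)/(-206) = -(-5)*√3/206 = 5*√3/206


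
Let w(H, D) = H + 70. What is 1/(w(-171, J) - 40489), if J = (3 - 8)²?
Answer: -1/40590 ≈ -2.4637e-5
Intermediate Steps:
J = 25 (J = (-5)² = 25)
w(H, D) = 70 + H
1/(w(-171, J) - 40489) = 1/((70 - 171) - 40489) = 1/(-101 - 40489) = 1/(-40590) = -1/40590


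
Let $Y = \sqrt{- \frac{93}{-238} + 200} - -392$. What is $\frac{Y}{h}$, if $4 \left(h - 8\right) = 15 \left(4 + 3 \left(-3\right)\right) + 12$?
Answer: $- \frac{1568}{31} - \frac{2 \sqrt{11350934}}{3689} \approx -52.407$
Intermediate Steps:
$Y = 392 + \frac{\sqrt{11350934}}{238}$ ($Y = \sqrt{\left(-93\right) \left(- \frac{1}{238}\right) + 200} + 392 = \sqrt{\frac{93}{238} + 200} + 392 = \sqrt{\frac{47693}{238}} + 392 = \frac{\sqrt{11350934}}{238} + 392 = 392 + \frac{\sqrt{11350934}}{238} \approx 406.16$)
$h = - \frac{31}{4}$ ($h = 8 + \frac{15 \left(4 + 3 \left(-3\right)\right) + 12}{4} = 8 + \frac{15 \left(4 - 9\right) + 12}{4} = 8 + \frac{15 \left(-5\right) + 12}{4} = 8 + \frac{-75 + 12}{4} = 8 + \frac{1}{4} \left(-63\right) = 8 - \frac{63}{4} = - \frac{31}{4} \approx -7.75$)
$\frac{Y}{h} = \frac{392 + \frac{\sqrt{11350934}}{238}}{- \frac{31}{4}} = \left(392 + \frac{\sqrt{11350934}}{238}\right) \left(- \frac{4}{31}\right) = - \frac{1568}{31} - \frac{2 \sqrt{11350934}}{3689}$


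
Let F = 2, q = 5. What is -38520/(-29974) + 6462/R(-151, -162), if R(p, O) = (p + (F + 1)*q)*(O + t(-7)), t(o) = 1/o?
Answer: 1825447779/1156696660 ≈ 1.5782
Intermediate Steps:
R(p, O) = (15 + p)*(-⅐ + O) (R(p, O) = (p + (2 + 1)*5)*(O + 1/(-7)) = (p + 3*5)*(O - ⅐) = (p + 15)*(-⅐ + O) = (15 + p)*(-⅐ + O))
-38520/(-29974) + 6462/R(-151, -162) = -38520/(-29974) + 6462/(-15/7 + 15*(-162) - ⅐*(-151) - 162*(-151)) = -38520*(-1/29974) + 6462/(-15/7 - 2430 + 151/7 + 24462) = 19260/14987 + 6462/(154360/7) = 19260/14987 + 6462*(7/154360) = 19260/14987 + 22617/77180 = 1825447779/1156696660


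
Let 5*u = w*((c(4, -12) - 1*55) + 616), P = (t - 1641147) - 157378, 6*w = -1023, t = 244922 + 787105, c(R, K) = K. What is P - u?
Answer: -7477771/10 ≈ -7.4778e+5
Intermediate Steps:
t = 1032027
w = -341/2 (w = (⅙)*(-1023) = -341/2 ≈ -170.50)
P = -766498 (P = (1032027 - 1641147) - 157378 = -609120 - 157378 = -766498)
u = -187209/10 (u = (-341*((-12 - 1*55) + 616)/2)/5 = (-341*((-12 - 55) + 616)/2)/5 = (-341*(-67 + 616)/2)/5 = (-341/2*549)/5 = (⅕)*(-187209/2) = -187209/10 ≈ -18721.)
P - u = -766498 - 1*(-187209/10) = -766498 + 187209/10 = -7477771/10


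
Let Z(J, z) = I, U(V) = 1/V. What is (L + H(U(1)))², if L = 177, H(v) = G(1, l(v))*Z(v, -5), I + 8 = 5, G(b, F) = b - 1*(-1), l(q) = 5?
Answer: 29241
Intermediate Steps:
G(b, F) = 1 + b (G(b, F) = b + 1 = 1 + b)
I = -3 (I = -8 + 5 = -3)
U(V) = 1/V
Z(J, z) = -3
H(v) = -6 (H(v) = (1 + 1)*(-3) = 2*(-3) = -6)
(L + H(U(1)))² = (177 - 6)² = 171² = 29241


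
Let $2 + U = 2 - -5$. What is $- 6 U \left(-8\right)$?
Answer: $240$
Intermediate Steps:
$U = 5$ ($U = -2 + \left(2 - -5\right) = -2 + \left(2 + 5\right) = -2 + 7 = 5$)
$- 6 U \left(-8\right) = \left(-6\right) 5 \left(-8\right) = \left(-30\right) \left(-8\right) = 240$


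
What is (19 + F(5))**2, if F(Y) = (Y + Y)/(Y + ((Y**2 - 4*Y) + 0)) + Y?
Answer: 625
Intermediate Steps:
F(Y) = Y + 2*Y/(Y**2 - 3*Y) (F(Y) = (2*Y)/(Y + (Y**2 - 4*Y)) + Y = (2*Y)/(Y**2 - 3*Y) + Y = 2*Y/(Y**2 - 3*Y) + Y = Y + 2*Y/(Y**2 - 3*Y))
(19 + F(5))**2 = (19 + (2 + 5**2 - 3*5)/(-3 + 5))**2 = (19 + (2 + 25 - 15)/2)**2 = (19 + (1/2)*12)**2 = (19 + 6)**2 = 25**2 = 625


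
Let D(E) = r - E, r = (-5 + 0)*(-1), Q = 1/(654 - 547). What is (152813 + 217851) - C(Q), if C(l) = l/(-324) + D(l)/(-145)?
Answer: 1863276208201/5026860 ≈ 3.7066e+5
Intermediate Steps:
Q = 1/107 ≈ 0.0093458
r = 5 (r = -5*(-1) = 5)
D(E) = 5 - E
C(l) = -1/29 + 179*l/46980 (C(l) = l/(-324) + (5 - l)/(-145) = l*(-1/324) + (5 - l)*(-1/145) = -l/324 + (-1/29 + l/145) = -1/29 + 179*l/46980)
(152813 + 217851) - C(Q) = (152813 + 217851) - (-1/29 + (179/46980)*(1/107)) = 370664 - (-1/29 + 179/5026860) = 370664 - 1*(-173161/5026860) = 370664 + 173161/5026860 = 1863276208201/5026860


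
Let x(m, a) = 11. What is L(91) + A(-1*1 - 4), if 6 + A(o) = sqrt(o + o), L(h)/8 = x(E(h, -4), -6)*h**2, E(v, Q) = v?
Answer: 728722 + I*sqrt(10) ≈ 7.2872e+5 + 3.1623*I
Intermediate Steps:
L(h) = 88*h**2 (L(h) = 8*(11*h**2) = 88*h**2)
A(o) = -6 + sqrt(2)*sqrt(o) (A(o) = -6 + sqrt(o + o) = -6 + sqrt(2*o) = -6 + sqrt(2)*sqrt(o))
L(91) + A(-1*1 - 4) = 88*91**2 + (-6 + sqrt(2)*sqrt(-1*1 - 4)) = 88*8281 + (-6 + sqrt(2)*sqrt(-1 - 4)) = 728728 + (-6 + sqrt(2)*sqrt(-5)) = 728728 + (-6 + sqrt(2)*(I*sqrt(5))) = 728728 + (-6 + I*sqrt(10)) = 728722 + I*sqrt(10)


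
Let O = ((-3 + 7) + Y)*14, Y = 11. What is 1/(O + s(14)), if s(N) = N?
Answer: 1/224 ≈ 0.0044643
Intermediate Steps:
O = 210 (O = ((-3 + 7) + 11)*14 = (4 + 11)*14 = 15*14 = 210)
1/(O + s(14)) = 1/(210 + 14) = 1/224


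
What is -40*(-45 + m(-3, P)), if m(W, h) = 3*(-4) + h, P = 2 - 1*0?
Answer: 2200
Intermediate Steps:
P = 2 (P = 2 + 0 = 2)
m(W, h) = -12 + h
-40*(-45 + m(-3, P)) = -40*(-45 + (-12 + 2)) = -40*(-45 - 10) = -40*(-55) = 2200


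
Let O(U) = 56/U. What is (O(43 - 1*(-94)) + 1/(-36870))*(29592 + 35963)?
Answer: 27068747713/1010238 ≈ 26794.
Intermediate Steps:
(O(43 - 1*(-94)) + 1/(-36870))*(29592 + 35963) = (56/(43 - 1*(-94)) + 1/(-36870))*(29592 + 35963) = (56/(43 + 94) - 1/36870)*65555 = (56/137 - 1/36870)*65555 = (2064583/5051190)*65555 = 27068747713/1010238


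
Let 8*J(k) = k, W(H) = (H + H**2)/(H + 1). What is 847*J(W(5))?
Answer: 4235/8 ≈ 529.38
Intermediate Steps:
W(H) = (H + H**2)/(1 + H)
J(k) = k/8
847*J(W(5)) = 847*((1/8)*5) = 847*(5/8) = 4235/8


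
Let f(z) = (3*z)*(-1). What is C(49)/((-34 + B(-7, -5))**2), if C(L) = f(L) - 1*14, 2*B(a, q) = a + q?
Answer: -161/1600 ≈ -0.10063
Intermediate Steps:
B(a, q) = a/2 + q/2 (B(a, q) = (a + q)/2 = a/2 + q/2)
f(z) = -3*z
C(L) = -14 - 3*L (C(L) = -3*L - 1*14 = -3*L - 14 = -14 - 3*L)
C(49)/((-34 + B(-7, -5))**2) = (-14 - 3*49)/((-34 + ((1/2)*(-7) + (1/2)*(-5)))**2) = (-14 - 147)/((-34 + (-7/2 - 5/2))**2) = -161/(-34 - 6)**2 = -161/((-40)**2) = -161/1600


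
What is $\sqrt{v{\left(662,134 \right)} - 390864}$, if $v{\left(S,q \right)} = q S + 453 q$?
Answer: $i \sqrt{241454} \approx 491.38 i$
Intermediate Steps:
$v{\left(S,q \right)} = 453 q + S q$ ($v{\left(S,q \right)} = S q + 453 q = 453 q + S q$)
$\sqrt{v{\left(662,134 \right)} - 390864} = \sqrt{134 \left(453 + 662\right) - 390864} = \sqrt{134 \cdot 1115 - 390864} = \sqrt{149410 - 390864} = \sqrt{-241454} = i \sqrt{241454}$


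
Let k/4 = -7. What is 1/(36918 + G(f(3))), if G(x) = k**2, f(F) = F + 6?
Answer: 1/37702 ≈ 2.6524e-5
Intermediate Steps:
k = -28 (k = 4*(-7) = -28)
f(F) = 6 + F
G(x) = 784 (G(x) = (-28)**2 = 784)
1/(36918 + G(f(3))) = 1/(36918 + 784) = 1/37702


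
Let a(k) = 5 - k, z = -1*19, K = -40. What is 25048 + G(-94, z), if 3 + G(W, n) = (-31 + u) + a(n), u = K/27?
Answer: 675986/27 ≈ 25037.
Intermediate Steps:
z = -19
u = -40/27 ≈ -1.4815
G(W, n) = -823/27 - n (G(W, n) = -3 + ((-31 - 40/27) + (5 - n)) = -3 + (-877/27 + (5 - n)) = -3 + (-742/27 - n) = -823/27 - n)
25048 + G(-94, z) = 25048 + (-823/27 - 1*(-19)) = 25048 + (-823/27 + 19) = 25048 - 310/27 = 675986/27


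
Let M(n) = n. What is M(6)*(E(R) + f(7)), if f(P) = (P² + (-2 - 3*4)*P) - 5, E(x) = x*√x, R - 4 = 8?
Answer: -324 + 144*√3 ≈ -74.585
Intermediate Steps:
R = 12 (R = 4 + 8 = 12)
E(x) = x^(3/2)
f(P) = -5 + P² - 14*P (f(P) = (P² + (-2 - 12)*P) - 5 = (P² - 14*P) - 5 = -5 + P² - 14*P)
M(6)*(E(R) + f(7)) = 6*(12^(3/2) + (-5 + 7² - 14*7)) = 6*(24*√3 + (-5 + 49 - 98)) = 6*(24*√3 - 54) = 6*(-54 + 24*√3) = -324 + 144*√3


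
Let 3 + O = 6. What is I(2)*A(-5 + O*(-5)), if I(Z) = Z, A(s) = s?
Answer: -40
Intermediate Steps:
O = 3 (O = -3 + 6 = 3)
I(2)*A(-5 + O*(-5)) = 2*(-5 + 3*(-5)) = 2*(-5 - 15) = 2*(-20) = -40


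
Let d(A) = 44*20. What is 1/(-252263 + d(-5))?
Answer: -1/251383 ≈ -3.9780e-6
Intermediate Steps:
d(A) = 880
1/(-252263 + d(-5)) = 1/(-252263 + 880) = 1/(-251383) = -1/251383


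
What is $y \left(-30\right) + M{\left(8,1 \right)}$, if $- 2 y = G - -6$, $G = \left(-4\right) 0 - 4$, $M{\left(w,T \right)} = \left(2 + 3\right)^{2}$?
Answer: $55$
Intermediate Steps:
$M{\left(w,T \right)} = 25$ ($M{\left(w,T \right)} = 5^{2} = 25$)
$G = -4$ ($G = 0 - 4 = -4$)
$y = -1$ ($y = - \frac{-4 - -6}{2} = - \frac{-4 + 6}{2} = \left(- \frac{1}{2}\right) 2 = -1$)
$y \left(-30\right) + M{\left(8,1 \right)} = \left(-1\right) \left(-30\right) + 25 = 30 + 25 = 55$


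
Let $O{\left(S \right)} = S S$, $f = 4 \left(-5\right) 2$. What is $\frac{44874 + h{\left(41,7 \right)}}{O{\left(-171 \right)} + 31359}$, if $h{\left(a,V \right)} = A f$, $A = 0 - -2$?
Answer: $\frac{22397}{30300} \approx 0.73917$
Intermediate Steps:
$A = 2$ ($A = 0 + 2 = 2$)
$f = -40$ ($f = \left(-20\right) 2 = -40$)
$O{\left(S \right)} = S^{2}$
$h{\left(a,V \right)} = -80$ ($h{\left(a,V \right)} = 2 \left(-40\right) = -80$)
$\frac{44874 + h{\left(41,7 \right)}}{O{\left(-171 \right)} + 31359} = \frac{44874 - 80}{\left(-171\right)^{2} + 31359} = \frac{44794}{29241 + 31359} = \frac{44794}{60600} = 44794 \cdot \frac{1}{60600} = \frac{22397}{30300}$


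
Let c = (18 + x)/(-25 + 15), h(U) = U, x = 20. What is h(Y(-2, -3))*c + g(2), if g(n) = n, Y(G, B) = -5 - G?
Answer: 67/5 ≈ 13.400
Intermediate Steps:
c = -19/5 (c = (18 + 20)/(-25 + 15) = 38/(-10) = 38*(-⅒) = -19/5 ≈ -3.8000)
h(Y(-2, -3))*c + g(2) = (-5 - 1*(-2))*(-19/5) + 2 = (-5 + 2)*(-19/5) + 2 = -3*(-19/5) + 2 = 57/5 + 2 = 67/5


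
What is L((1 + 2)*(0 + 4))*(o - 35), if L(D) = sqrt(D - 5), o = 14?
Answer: -21*sqrt(7) ≈ -55.561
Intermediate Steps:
L(D) = sqrt(-5 + D)
L((1 + 2)*(0 + 4))*(o - 35) = sqrt(-5 + (1 + 2)*(0 + 4))*(14 - 35) = sqrt(-5 + 3*4)*(-21) = sqrt(-5 + 12)*(-21) = sqrt(7)*(-21) = -21*sqrt(7)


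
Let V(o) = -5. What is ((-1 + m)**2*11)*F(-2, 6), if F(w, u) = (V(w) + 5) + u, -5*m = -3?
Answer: 264/25 ≈ 10.560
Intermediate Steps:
m = 3/5 (m = -1/5*(-3) = 3/5 ≈ 0.60000)
F(w, u) = u (F(w, u) = (-5 + 5) + u = 0 + u = u)
((-1 + m)**2*11)*F(-2, 6) = ((-1 + 3/5)**2*11)*6 = ((-2/5)**2*11)*6 = ((4/25)*11)*6 = (44/25)*6 = 264/25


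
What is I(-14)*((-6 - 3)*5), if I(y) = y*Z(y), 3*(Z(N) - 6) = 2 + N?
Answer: 1260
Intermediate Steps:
Z(N) = 20/3 + N/3 (Z(N) = 6 + (2 + N)/3 = 6 + (2/3 + N/3) = 20/3 + N/3)
I(y) = y*(20/3 + y/3)
I(-14)*((-6 - 3)*5) = ((1/3)*(-14)*(20 - 14))*((-6 - 3)*5) = ((1/3)*(-14)*6)*(-9*5) = -28*(-45) = 1260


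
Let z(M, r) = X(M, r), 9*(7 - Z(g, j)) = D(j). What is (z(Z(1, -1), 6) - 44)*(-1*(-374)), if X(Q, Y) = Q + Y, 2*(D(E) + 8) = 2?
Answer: -101728/9 ≈ -11303.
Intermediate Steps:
D(E) = -7 (D(E) = -8 + (1/2)*2 = -8 + 1 = -7)
Z(g, j) = 70/9 (Z(g, j) = 7 - 1/9*(-7) = 7 + 7/9 = 70/9)
z(M, r) = M + r
(z(Z(1, -1), 6) - 44)*(-1*(-374)) = ((70/9 + 6) - 44)*(-1*(-374)) = (124/9 - 44)*374 = -272/9*374 = -101728/9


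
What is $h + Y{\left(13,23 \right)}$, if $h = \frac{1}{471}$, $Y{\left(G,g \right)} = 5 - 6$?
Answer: $- \frac{470}{471} \approx -0.99788$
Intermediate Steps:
$Y{\left(G,g \right)} = -1$ ($Y{\left(G,g \right)} = 5 - 6 = -1$)
$h = \frac{1}{471} \approx 0.0021231$
$h + Y{\left(13,23 \right)} = \frac{1}{471} - 1 = - \frac{470}{471}$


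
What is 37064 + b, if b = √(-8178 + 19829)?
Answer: 37064 + √11651 ≈ 37172.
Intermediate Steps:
b = √11651 ≈ 107.94
37064 + b = 37064 + √11651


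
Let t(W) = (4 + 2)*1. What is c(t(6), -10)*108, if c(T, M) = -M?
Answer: 1080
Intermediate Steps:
t(W) = 6 (t(W) = 6*1 = 6)
c(t(6), -10)*108 = -1*(-10)*108 = 10*108 = 1080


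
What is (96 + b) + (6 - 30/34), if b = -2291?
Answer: -37228/17 ≈ -2189.9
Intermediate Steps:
(96 + b) + (6 - 30/34) = (96 - 2291) + (6 - 30/34) = -2195 + (6 + (1/34)*(-30)) = -2195 + (6 - 15/17) = -2195 + 87/17 = -37228/17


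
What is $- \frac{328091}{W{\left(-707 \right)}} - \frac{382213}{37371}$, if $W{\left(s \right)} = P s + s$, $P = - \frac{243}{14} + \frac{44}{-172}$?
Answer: $- \frac{1440527366959}{37748484471} \approx -38.161$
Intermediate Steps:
$P = - \frac{10603}{602}$ ($P = \left(-243\right) \frac{1}{14} + 44 \left(- \frac{1}{172}\right) = - \frac{243}{14} - \frac{11}{43} = - \frac{10603}{602} \approx -17.613$)
$W{\left(s \right)} = - \frac{10001 s}{602}$ ($W{\left(s \right)} = - \frac{10603 s}{602} + s = - \frac{10001 s}{602}$)
$- \frac{328091}{W{\left(-707 \right)}} - \frac{382213}{37371} = - \frac{328091}{\left(- \frac{10001}{602}\right) \left(-707\right)} - \frac{382213}{37371} = - \frac{328091}{\frac{1010101}{86}} - \frac{382213}{37371} = \left(-328091\right) \frac{86}{1010101} - \frac{382213}{37371} = - \frac{28215826}{1010101} - \frac{382213}{37371} = - \frac{1440527366959}{37748484471}$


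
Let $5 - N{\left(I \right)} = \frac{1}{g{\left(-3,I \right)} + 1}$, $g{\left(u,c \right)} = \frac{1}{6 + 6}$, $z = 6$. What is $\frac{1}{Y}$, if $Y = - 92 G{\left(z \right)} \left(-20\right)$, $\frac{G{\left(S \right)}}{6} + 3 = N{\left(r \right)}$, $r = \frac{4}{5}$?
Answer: $\frac{13}{154560} \approx 8.411 \cdot 10^{-5}$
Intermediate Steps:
$g{\left(u,c \right)} = \frac{1}{12}$
$r = \frac{4}{5}$ ($r = 4 \cdot \frac{1}{5} = \frac{4}{5} \approx 0.8$)
$N{\left(I \right)} = \frac{53}{13}$ ($N{\left(I \right)} = 5 - \frac{1}{\frac{1}{12} + 1} = 5 - \frac{1}{\frac{13}{12}} = 5 - \frac{12}{13} = \frac{53}{13}$)
$G{\left(S \right)} = \frac{84}{13}$ ($G{\left(S \right)} = -18 + 6 \cdot \frac{53}{13} = -18 + \frac{318}{13} = \frac{84}{13}$)
$Y = \frac{154560}{13}$ ($Y = \left(-92\right) \frac{84}{13} \left(-20\right) = \left(- \frac{7728}{13}\right) \left(-20\right) = \frac{154560}{13} \approx 11889.0$)
$\frac{1}{Y} = \frac{1}{\frac{154560}{13}} = \frac{13}{154560}$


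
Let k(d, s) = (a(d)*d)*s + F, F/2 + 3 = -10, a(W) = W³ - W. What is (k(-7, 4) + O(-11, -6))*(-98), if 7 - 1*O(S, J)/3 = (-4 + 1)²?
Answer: -918848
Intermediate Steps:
F = -26 (F = -6 + 2*(-10) = -6 - 20 = -26)
k(d, s) = -26 + d*s*(d³ - d) (k(d, s) = ((d³ - d)*d)*s - 26 = (d*(d³ - d))*s - 26 = d*s*(d³ - d) - 26 = -26 + d*s*(d³ - d))
O(S, J) = -6 (O(S, J) = 21 - 3*(-4 + 1)² = 21 - 3*(-3)² = 21 - 3*9 = 21 - 27 = -6)
(k(-7, 4) + O(-11, -6))*(-98) = ((-26 + 4*(-7)²*(-1 + (-7)²)) - 6)*(-98) = ((-26 + 4*49*(-1 + 49)) - 6)*(-98) = ((-26 + 4*49*48) - 6)*(-98) = ((-26 + 9408) - 6)*(-98) = (9382 - 6)*(-98) = 9376*(-98) = -918848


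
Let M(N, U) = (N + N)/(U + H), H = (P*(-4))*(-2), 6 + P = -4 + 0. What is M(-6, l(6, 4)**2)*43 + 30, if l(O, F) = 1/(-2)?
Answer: 11634/319 ≈ 36.470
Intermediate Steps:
P = -10 (P = -6 + (-4 + 0) = -6 - 4 = -10)
l(O, F) = -1/2 (l(O, F) = 1*(-1/2) = -1/2)
H = -80 (H = -10*(-4)*(-2) = 40*(-2) = -80)
M(N, U) = 2*N/(-80 + U) (M(N, U) = (N + N)/(U - 80) = (2*N)/(-80 + U) = 2*N/(-80 + U))
M(-6, l(6, 4)**2)*43 + 30 = (2*(-6)/(-80 + (-1/2)**2))*43 + 30 = (2*(-6)/(-80 + 1/4))*43 + 30 = (2*(-6)/(-319/4))*43 + 30 = (2*(-6)*(-4/319))*43 + 30 = (48/319)*43 + 30 = 2064/319 + 30 = 11634/319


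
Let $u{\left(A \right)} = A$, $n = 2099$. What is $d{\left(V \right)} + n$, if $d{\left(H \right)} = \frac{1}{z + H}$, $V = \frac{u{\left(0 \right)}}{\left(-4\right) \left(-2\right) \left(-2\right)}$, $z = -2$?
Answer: $\frac{4197}{2} \approx 2098.5$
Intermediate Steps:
$V = 0$ ($V = \frac{0}{\left(-4\right) \left(-2\right) \left(-2\right)} = \frac{0}{8 \left(-2\right)} = \frac{0}{-16} = 0 \left(- \frac{1}{16}\right) = 0$)
$d{\left(H \right)} = \frac{1}{-2 + H}$
$d{\left(V \right)} + n = \frac{1}{-2 + 0} + 2099 = \frac{1}{-2} + 2099 = - \frac{1}{2} + 2099 = \frac{4197}{2}$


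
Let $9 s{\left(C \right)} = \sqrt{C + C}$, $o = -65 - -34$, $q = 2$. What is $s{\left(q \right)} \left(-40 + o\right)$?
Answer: $- \frac{142}{9} \approx -15.778$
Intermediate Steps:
$o = -31$ ($o = -65 + 34 = -31$)
$s{\left(C \right)} = \frac{\sqrt{2} \sqrt{C}}{9}$ ($s{\left(C \right)} = \frac{\sqrt{C + C}}{9} = \frac{\sqrt{2 C}}{9} = \frac{\sqrt{2} \sqrt{C}}{9}$)
$s{\left(q \right)} \left(-40 + o\right) = \frac{\sqrt{2} \sqrt{2}}{9} \left(-40 - 31\right) = \frac{2}{9} \left(-71\right) = - \frac{142}{9}$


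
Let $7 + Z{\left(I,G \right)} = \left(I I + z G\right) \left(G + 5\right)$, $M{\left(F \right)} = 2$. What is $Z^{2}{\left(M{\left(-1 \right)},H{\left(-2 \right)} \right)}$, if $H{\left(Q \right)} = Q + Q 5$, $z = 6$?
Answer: $219961$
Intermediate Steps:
$H{\left(Q \right)} = 6 Q$ ($H{\left(Q \right)} = Q + 5 Q = 6 Q$)
$Z{\left(I,G \right)} = -7 + \left(5 + G\right) \left(I^{2} + 6 G\right)$ ($Z{\left(I,G \right)} = -7 + \left(I I + 6 G\right) \left(G + 5\right) = -7 + \left(I^{2} + 6 G\right) \left(5 + G\right) = -7 + \left(5 + G\right) \left(I^{2} + 6 G\right)$)
$Z^{2}{\left(M{\left(-1 \right)},H{\left(-2 \right)} \right)} = \left(-7 + 5 \cdot 2^{2} + 6 \left(6 \left(-2\right)\right)^{2} + 30 \cdot 6 \left(-2\right) + 6 \left(-2\right) 2^{2}\right)^{2} = \left(-7 + 5 \cdot 4 + 6 \left(-12\right)^{2} + 30 \left(-12\right) - 48\right)^{2} = \left(-7 + 20 + 6 \cdot 144 - 360 - 48\right)^{2} = \left(-7 + 20 + 864 - 360 - 48\right)^{2} = 469^{2} = 219961$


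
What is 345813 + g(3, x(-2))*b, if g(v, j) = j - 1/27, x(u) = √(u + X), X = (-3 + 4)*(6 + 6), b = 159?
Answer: 3112264/9 + 159*√10 ≈ 3.4631e+5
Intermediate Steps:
X = 12 (X = 1*12 = 12)
x(u) = √(12 + u) (x(u) = √(u + 12) = √(12 + u))
g(v, j) = -1/27 + j (g(v, j) = j - 1*1/27 = j - 1/27 = -1/27 + j)
345813 + g(3, x(-2))*b = 345813 + (-1/27 + √(12 - 2))*159 = 345813 + (-1/27 + √10)*159 = 345813 + (-53/9 + 159*√10) = 3112264/9 + 159*√10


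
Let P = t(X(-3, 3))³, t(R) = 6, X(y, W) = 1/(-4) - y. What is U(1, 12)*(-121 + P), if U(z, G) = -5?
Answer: -475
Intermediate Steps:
X(y, W) = -¼ - y
P = 216 (P = 6³ = 216)
U(1, 12)*(-121 + P) = -5*(-121 + 216) = -5*95 = -475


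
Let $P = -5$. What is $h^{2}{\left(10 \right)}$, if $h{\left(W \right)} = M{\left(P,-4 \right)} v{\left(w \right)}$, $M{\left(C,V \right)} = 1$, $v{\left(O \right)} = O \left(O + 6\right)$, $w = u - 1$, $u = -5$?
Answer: $0$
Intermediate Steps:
$w = -6$ ($w = -5 - 1 = -6$)
$v{\left(O \right)} = O \left(6 + O\right)$
$h{\left(W \right)} = 0$ ($h{\left(W \right)} = 1 \left(- 6 \left(6 - 6\right)\right) = 1 \left(\left(-6\right) 0\right) = 1 \cdot 0 = 0$)
$h^{2}{\left(10 \right)} = 0^{2} = 0$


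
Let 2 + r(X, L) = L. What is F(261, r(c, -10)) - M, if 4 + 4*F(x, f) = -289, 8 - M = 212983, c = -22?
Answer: 851607/4 ≈ 2.1290e+5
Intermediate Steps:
M = -212975 (M = 8 - 1*212983 = 8 - 212983 = -212975)
r(X, L) = -2 + L
F(x, f) = -293/4 (F(x, f) = -1 + (¼)*(-289) = -1 - 289/4 = -293/4)
F(261, r(c, -10)) - M = -293/4 - 1*(-212975) = -293/4 + 212975 = 851607/4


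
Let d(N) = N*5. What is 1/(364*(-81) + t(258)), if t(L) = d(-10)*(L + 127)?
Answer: -1/48734 ≈ -2.0520e-5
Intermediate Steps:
d(N) = 5*N
t(L) = -6350 - 50*L (t(L) = (5*(-10))*(L + 127) = -50*(127 + L) = -6350 - 50*L)
1/(364*(-81) + t(258)) = 1/(364*(-81) + (-6350 - 50*258)) = 1/(-29484 + (-6350 - 12900)) = 1/(-29484 - 19250) = 1/(-48734) = -1/48734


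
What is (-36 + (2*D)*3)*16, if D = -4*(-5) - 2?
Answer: 1152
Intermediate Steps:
D = 18 (D = 20 - 2 = 18)
(-36 + (2*D)*3)*16 = (-36 + (2*18)*3)*16 = (-36 + 36*3)*16 = (-36 + 108)*16 = 72*16 = 1152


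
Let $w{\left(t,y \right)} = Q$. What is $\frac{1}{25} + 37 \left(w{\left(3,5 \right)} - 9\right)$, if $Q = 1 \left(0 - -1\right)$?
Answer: $- \frac{7399}{25} \approx -295.96$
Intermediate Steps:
$Q = 1$ ($Q = 1 \left(0 + 1\right) = 1 \cdot 1 = 1$)
$w{\left(t,y \right)} = 1$
$\frac{1}{25} + 37 \left(w{\left(3,5 \right)} - 9\right) = \frac{1}{25} + 37 \left(1 - 9\right) = \frac{1}{25} + 37 \left(-8\right) = \frac{1}{25} - 296 = - \frac{7399}{25}$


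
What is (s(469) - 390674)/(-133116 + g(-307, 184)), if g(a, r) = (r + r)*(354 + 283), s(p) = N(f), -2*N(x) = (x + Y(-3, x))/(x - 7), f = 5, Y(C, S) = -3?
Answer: -781347/202600 ≈ -3.8566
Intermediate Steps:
N(x) = -(-3 + x)/(2*(-7 + x)) (N(x) = -(x - 3)/(2*(x - 7)) = -(-3 + x)/(2*(-7 + x)))
s(p) = ½ (s(p) = (3 - 1*5)/(2*(-7 + 5)) = (½)*(3 - 5)/(-2) = (½)*(-½)*(-2) = ½)
g(a, r) = 1274*r (g(a, r) = (2*r)*637 = 1274*r)
(s(469) - 390674)/(-133116 + g(-307, 184)) = (½ - 390674)/(-133116 + 1274*184) = -781347/(2*(-133116 + 234416)) = -781347/2/101300 = -781347/2*1/101300 = -781347/202600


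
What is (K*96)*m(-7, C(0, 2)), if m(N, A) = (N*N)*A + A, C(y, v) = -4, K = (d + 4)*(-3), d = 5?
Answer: 518400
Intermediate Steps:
K = -27 (K = (5 + 4)*(-3) = 9*(-3) = -27)
m(N, A) = A + A*N² (m(N, A) = N²*A + A = A*N² + A = A + A*N²)
(K*96)*m(-7, C(0, 2)) = (-27*96)*(-4*(1 + (-7)²)) = -(-10368)*(1 + 49) = -(-10368)*50 = -2592*(-200) = 518400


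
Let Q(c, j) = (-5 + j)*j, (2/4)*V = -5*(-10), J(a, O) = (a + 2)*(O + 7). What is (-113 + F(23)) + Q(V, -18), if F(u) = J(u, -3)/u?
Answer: 7023/23 ≈ 305.35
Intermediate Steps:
J(a, O) = (2 + a)*(7 + O)
V = 100 (V = 2*(-5*(-10)) = 2*50 = 100)
Q(c, j) = j*(-5 + j)
F(u) = (8 + 4*u)/u (F(u) = (14 + 2*(-3) + 7*u - 3*u)/u = (14 - 6 + 7*u - 3*u)/u = (8 + 4*u)/u)
(-113 + F(23)) + Q(V, -18) = (-113 + (4 + 8/23)) - 18*(-5 - 18) = (-113 + (4 + 8*(1/23))) - 18*(-23) = (-113 + (4 + 8/23)) + 414 = (-113 + 100/23) + 414 = -2499/23 + 414 = 7023/23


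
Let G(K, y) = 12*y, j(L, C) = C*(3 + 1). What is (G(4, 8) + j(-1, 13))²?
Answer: 21904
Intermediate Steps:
j(L, C) = 4*C (j(L, C) = C*4 = 4*C)
(G(4, 8) + j(-1, 13))² = (12*8 + 4*13)² = (96 + 52)² = 148² = 21904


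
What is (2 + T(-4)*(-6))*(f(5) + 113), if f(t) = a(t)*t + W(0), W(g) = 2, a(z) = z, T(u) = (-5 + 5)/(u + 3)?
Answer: 280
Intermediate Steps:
T(u) = 0 (T(u) = 0/(3 + u) = 0)
f(t) = 2 + t**2 (f(t) = t*t + 2 = t**2 + 2 = 2 + t**2)
(2 + T(-4)*(-6))*(f(5) + 113) = (2 + 0*(-6))*((2 + 5**2) + 113) = (2 + 0)*((2 + 25) + 113) = 2*(27 + 113) = 2*140 = 280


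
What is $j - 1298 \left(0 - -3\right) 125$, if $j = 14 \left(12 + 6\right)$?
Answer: $-486498$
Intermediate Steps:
$j = 252$ ($j = 14 \cdot 18 = 252$)
$j - 1298 \left(0 - -3\right) 125 = 252 - 1298 \left(0 - -3\right) 125 = 252 - 1298 \left(0 + 3\right) 125 = 252 - 1298 \cdot 3 \cdot 125 = 252 - 486750 = -486498$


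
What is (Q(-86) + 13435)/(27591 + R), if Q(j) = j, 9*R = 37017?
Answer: 13349/31704 ≈ 0.42105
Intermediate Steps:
R = 4113 (R = (1/9)*37017 = 4113)
(Q(-86) + 13435)/(27591 + R) = (-86 + 13435)/(27591 + 4113) = 13349/31704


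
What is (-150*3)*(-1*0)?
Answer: 0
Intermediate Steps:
(-150*3)*(-1*0) = -15*30*0 = -450*0 = 0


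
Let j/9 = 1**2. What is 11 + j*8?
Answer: 83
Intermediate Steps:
j = 9 (j = 9*1**2 = 9*1 = 9)
11 + j*8 = 11 + 9*8 = 11 + 72 = 83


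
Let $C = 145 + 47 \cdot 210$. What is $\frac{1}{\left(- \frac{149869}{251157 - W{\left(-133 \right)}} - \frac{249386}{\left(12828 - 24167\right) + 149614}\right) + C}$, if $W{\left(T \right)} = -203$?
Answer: $\frac{6951360800}{69601196651813} \approx 9.9874 \cdot 10^{-5}$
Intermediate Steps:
$C = 10015$ ($C = 145 + 9870 = 10015$)
$\frac{1}{\left(- \frac{149869}{251157 - W{\left(-133 \right)}} - \frac{249386}{\left(12828 - 24167\right) + 149614}\right) + C} = \frac{1}{\left(- \frac{149869}{251157 - -203} - \frac{249386}{\left(12828 - 24167\right) + 149614}\right) + 10015} = \frac{1}{\left(- \frac{149869}{251157 + 203} - \frac{249386}{-11339 + 149614}\right) + 10015} = \frac{1}{\left(- \frac{149869}{251360} - \frac{249386}{138275}\right) + 10015} = \frac{1}{- \frac{16681760187}{6951360800} + 10015} = \frac{1}{\frac{69601196651813}{6951360800}} = \frac{6951360800}{69601196651813}$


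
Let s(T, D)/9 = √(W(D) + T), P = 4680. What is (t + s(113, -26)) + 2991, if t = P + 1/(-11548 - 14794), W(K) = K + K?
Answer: 202069481/26342 + 9*√61 ≈ 7741.3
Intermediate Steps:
W(K) = 2*K
t = 123280559/26342 (t = 4680 + 1/(-11548 - 14794) = 4680 + 1/(-26342) = 4680 - 1/26342 = 123280559/26342 ≈ 4680.0)
s(T, D) = 9*√(T + 2*D) (s(T, D) = 9*√(2*D + T) = 9*√(T + 2*D))
(t + s(113, -26)) + 2991 = (123280559/26342 + 9*√(113 + 2*(-26))) + 2991 = (123280559/26342 + 9*√(113 - 52)) + 2991 = (123280559/26342 + 9*√61) + 2991 = 202069481/26342 + 9*√61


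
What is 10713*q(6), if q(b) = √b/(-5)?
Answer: -10713*√6/5 ≈ -5248.3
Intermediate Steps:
q(b) = -√b/5
10713*q(6) = 10713*(-√6/5) = -10713*√6/5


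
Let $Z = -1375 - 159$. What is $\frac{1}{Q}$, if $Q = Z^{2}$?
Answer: $\frac{1}{2353156} \approx 4.2496 \cdot 10^{-7}$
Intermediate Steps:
$Z = -1534$
$Q = 2353156$ ($Q = \left(-1534\right)^{2} = 2353156$)
$\frac{1}{Q} = \frac{1}{2353156}$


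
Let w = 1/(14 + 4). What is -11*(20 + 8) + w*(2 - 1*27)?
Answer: -5569/18 ≈ -309.39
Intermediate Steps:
w = 1/18 ≈ 0.055556
-11*(20 + 8) + w*(2 - 1*27) = -11*(20 + 8) + (2 - 1*27)/18 = -11*28 + (2 - 27)/18 = -308 + (1/18)*(-25) = -308 - 25/18 = -5569/18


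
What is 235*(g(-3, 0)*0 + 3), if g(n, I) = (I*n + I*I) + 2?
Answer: 705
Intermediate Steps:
g(n, I) = 2 + I² + I*n (g(n, I) = (I*n + I²) + 2 = (I² + I*n) + 2 = 2 + I² + I*n)
235*(g(-3, 0)*0 + 3) = 235*((2 + 0² + 0*(-3))*0 + 3) = 235*((2 + 0 + 0)*0 + 3) = 235*(2*0 + 3) = 235*(0 + 3) = 235*3 = 705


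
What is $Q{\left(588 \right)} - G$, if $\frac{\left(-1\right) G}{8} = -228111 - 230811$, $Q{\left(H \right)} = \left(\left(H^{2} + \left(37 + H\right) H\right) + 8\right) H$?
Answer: $415720800$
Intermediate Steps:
$Q{\left(H \right)} = H \left(8 + H^{2} + H \left(37 + H\right)\right)$ ($Q{\left(H \right)} = \left(\left(H^{2} + H \left(37 + H\right)\right) + 8\right) H = \left(8 + H^{2} + H \left(37 + H\right)\right) H = H \left(8 + H^{2} + H \left(37 + H\right)\right)$)
$G = 3671376$ ($G = - 8 \left(-228111 - 230811\right) = \left(-8\right) \left(-458922\right) = 3671376$)
$Q{\left(588 \right)} - G = 588 \left(8 + 2 \cdot 588^{2} + 37 \cdot 588\right) - 3671376 = 588 \left(8 + 2 \cdot 345744 + 21756\right) - 3671376 = 588 \left(8 + 691488 + 21756\right) - 3671376 = 588 \cdot 713252 - 3671376 = 419392176 - 3671376 = 415720800$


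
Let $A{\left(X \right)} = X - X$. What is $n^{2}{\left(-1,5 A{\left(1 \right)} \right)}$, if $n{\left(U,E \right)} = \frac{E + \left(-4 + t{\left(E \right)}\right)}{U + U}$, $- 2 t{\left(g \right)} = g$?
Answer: $4$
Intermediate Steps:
$t{\left(g \right)} = - \frac{g}{2}$
$A{\left(X \right)} = 0$
$n{\left(U,E \right)} = \frac{-4 + \frac{E}{2}}{2 U}$ ($n{\left(U,E \right)} = \frac{E - \left(4 + \frac{E}{2}\right)}{U + U} = \frac{-4 + \frac{E}{2}}{2 U}$)
$n^{2}{\left(-1,5 A{\left(1 \right)} \right)} = \left(\frac{-8 + 5 \cdot 0}{4 \left(-1\right)}\right)^{2} = \left(\frac{1}{4} \left(-1\right) \left(-8 + 0\right)\right)^{2} = \left(\frac{1}{4} \left(-1\right) \left(-8\right)\right)^{2} = 2^{2} = 4$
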